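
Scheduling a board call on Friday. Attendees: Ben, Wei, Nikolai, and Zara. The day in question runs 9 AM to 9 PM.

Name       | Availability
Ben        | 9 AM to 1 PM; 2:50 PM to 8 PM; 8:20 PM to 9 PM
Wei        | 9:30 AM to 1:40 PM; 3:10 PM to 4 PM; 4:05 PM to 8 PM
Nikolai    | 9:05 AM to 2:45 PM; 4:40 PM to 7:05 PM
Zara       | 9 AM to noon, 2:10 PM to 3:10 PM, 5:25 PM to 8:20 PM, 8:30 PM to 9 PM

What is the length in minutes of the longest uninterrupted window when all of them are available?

Ben ∩ Wei: 09:30-13:00, 15:10-16:00, 16:05-20:00.
Ben ∩ Wei ∩ Nikolai: 09:30-13:00, 16:40-19:05.
Ben ∩ Wei ∩ Nikolai ∩ Zara: 09:30-12:00, 17:25-19:05.
So the common availability across everyone is 09:30-12:00, 17:25-19:05.
The longest is 09:30-12:00 at 150 minutes.

150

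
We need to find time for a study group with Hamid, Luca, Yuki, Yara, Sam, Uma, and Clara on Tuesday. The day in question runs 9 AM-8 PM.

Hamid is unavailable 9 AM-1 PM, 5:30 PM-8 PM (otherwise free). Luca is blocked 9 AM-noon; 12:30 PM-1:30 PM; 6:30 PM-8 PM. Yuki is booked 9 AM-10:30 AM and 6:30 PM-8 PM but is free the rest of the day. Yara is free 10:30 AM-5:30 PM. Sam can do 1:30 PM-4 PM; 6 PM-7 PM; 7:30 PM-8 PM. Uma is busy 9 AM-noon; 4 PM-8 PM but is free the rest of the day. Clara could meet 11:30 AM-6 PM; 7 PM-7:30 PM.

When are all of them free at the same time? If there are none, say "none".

Hamid free: 13:00-17:30 (invert busy blocks within the working day).
Luca free: 12:00-12:30, 13:30-18:30 (invert busy blocks within the working day).
Yuki free: 10:30-18:30 (invert busy blocks within the working day).
Yara free: 10:30-17:30.
Sam free: 13:30-16:00, 18:00-19:00, 19:30-20:00.
Uma free: 12:00-16:00 (invert busy blocks within the working day).
Clara free: 11:30-18:00, 19:00-19:30.
Hamid ∩ Luca: 13:30-17:30.
Hamid ∩ Luca ∩ Yuki: 13:30-17:30.
Hamid ∩ Luca ∩ Yuki ∩ Yara: 13:30-17:30.
Hamid ∩ Luca ∩ Yuki ∩ Yara ∩ Sam: 13:30-16:00.
Hamid ∩ Luca ∩ Yuki ∩ Yara ∩ Sam ∩ Uma: 13:30-16:00.
Hamid ∩ Luca ∩ Yuki ∩ Yara ∩ Sam ∩ Uma ∩ Clara: 13:30-16:00.
Those are the intersection windows.

13:30-16:00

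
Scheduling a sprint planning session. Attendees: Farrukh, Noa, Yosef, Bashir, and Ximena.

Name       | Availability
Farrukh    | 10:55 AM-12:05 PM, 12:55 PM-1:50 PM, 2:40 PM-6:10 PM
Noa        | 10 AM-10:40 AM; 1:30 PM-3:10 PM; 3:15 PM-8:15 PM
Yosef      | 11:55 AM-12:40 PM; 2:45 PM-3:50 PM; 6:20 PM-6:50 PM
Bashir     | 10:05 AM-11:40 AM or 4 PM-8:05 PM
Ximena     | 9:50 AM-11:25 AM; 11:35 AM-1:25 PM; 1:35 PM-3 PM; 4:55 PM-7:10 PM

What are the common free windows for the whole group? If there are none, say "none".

Farrukh ∩ Noa: 13:30-13:50, 14:40-15:10, 15:15-18:10.
Farrukh ∩ Noa ∩ Yosef: 14:45-15:10, 15:15-15:50.
Farrukh ∩ Noa ∩ Yosef ∩ Bashir: ∅.
Farrukh ∩ Noa ∩ Yosef ∩ Bashir ∩ Ximena: ∅.
There is no time when everyone is free.

none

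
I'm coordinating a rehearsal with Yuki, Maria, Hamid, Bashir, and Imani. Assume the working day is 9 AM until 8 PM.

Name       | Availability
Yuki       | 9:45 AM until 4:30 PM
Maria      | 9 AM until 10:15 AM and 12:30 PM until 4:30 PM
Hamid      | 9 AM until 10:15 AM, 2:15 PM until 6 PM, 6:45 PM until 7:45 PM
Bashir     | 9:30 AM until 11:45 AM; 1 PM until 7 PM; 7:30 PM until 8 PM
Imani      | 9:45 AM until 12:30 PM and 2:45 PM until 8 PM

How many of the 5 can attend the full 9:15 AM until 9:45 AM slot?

2

Maria and Hamid can make the full 09:15-09:45 slot — that's 2.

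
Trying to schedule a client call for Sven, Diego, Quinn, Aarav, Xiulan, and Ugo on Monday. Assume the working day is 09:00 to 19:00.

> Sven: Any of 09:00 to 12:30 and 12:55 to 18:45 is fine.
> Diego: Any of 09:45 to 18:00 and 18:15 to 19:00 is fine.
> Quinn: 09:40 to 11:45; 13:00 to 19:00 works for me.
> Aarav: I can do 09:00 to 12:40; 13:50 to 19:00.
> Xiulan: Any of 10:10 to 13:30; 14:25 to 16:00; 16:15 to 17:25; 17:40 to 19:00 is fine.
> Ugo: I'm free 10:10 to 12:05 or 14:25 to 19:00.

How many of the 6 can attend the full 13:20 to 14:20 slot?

Sven, Diego, and Quinn can make the full 13:20-14:20 slot — that's 3.

3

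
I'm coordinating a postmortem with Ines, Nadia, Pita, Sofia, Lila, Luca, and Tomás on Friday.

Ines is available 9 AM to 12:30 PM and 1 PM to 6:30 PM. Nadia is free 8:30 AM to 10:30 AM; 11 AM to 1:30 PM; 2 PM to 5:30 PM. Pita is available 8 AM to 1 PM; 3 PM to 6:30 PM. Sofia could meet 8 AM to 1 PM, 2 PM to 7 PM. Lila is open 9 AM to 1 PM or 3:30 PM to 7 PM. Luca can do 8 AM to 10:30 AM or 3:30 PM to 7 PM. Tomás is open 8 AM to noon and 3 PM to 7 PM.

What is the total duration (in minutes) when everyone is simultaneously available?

210

Ines ∩ Nadia: 09:00-10:30, 11:00-12:30, 13:00-13:30, 14:00-17:30.
Ines ∩ Nadia ∩ Pita: 09:00-10:30, 11:00-12:30, 15:00-17:30.
Ines ∩ Nadia ∩ Pita ∩ Sofia: 09:00-10:30, 11:00-12:30, 15:00-17:30.
Ines ∩ Nadia ∩ Pita ∩ Sofia ∩ Lila: 09:00-10:30, 11:00-12:30, 15:30-17:30.
Ines ∩ Nadia ∩ Pita ∩ Sofia ∩ Lila ∩ Luca: 09:00-10:30, 15:30-17:30.
Ines ∩ Nadia ∩ Pita ∩ Sofia ∩ Lila ∩ Luca ∩ Tomás: 09:00-10:30, 15:30-17:30.
So the common availability across everyone is 09:00-10:30, 15:30-17:30.
Summing the common windows: 90 + 120 = 210 minutes.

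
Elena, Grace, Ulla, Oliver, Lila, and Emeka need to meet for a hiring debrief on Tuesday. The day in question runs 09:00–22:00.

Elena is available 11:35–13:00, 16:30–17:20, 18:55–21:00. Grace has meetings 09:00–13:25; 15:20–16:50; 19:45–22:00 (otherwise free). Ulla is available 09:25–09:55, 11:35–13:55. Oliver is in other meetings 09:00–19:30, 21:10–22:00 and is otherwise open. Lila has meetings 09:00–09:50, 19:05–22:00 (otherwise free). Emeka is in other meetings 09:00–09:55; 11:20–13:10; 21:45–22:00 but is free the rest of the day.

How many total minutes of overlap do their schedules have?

0

Elena free: 11:35-13:00, 16:30-17:20, 18:55-21:00.
Grace free: 13:25-15:20, 16:50-19:45 (invert busy blocks within the working day).
Ulla free: 09:25-09:55, 11:35-13:55.
Oliver free: 19:30-21:10 (invert busy blocks within the working day).
Lila free: 09:50-19:05 (invert busy blocks within the working day).
Emeka free: 09:55-11:20, 13:10-21:45 (invert busy blocks within the working day).
Elena ∩ Grace: 16:50-17:20, 18:55-19:45.
Elena ∩ Grace ∩ Ulla: ∅.
Elena ∩ Grace ∩ Ulla ∩ Oliver: ∅.
Elena ∩ Grace ∩ Ulla ∩ Oliver ∩ Lila: ∅.
Elena ∩ Grace ∩ Ulla ∩ Oliver ∩ Lila ∩ Emeka: ∅.
There is no time when everyone is free.
There is no common window, so the total is 0 minutes.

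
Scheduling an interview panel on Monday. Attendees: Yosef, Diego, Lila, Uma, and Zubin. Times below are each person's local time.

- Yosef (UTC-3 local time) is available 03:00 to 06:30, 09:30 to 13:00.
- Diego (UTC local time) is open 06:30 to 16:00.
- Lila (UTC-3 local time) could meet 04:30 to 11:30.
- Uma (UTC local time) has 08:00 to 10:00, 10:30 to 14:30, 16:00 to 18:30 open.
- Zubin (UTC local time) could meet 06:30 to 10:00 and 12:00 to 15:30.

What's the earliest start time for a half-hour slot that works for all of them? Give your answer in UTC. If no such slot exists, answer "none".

08:00

Yosef in UTC: 06:00-09:30, 12:30-16:00 (add 3h to convert from UTC-3).
Diego in UTC: 06:30-16:00.
Lila in UTC: 07:30-14:30 (add 3h to convert from UTC-3).
Uma in UTC: 08:00-10:00, 10:30-14:30, 16:00-18:30.
Zubin in UTC: 06:30-10:00, 12:00-15:30.
Yosef ∩ Diego: 06:30-09:30, 12:30-16:00.
Yosef ∩ Diego ∩ Lila: 07:30-09:30, 12:30-14:30.
Yosef ∩ Diego ∩ Lila ∩ Uma: 08:00-09:30, 12:30-14:30.
Yosef ∩ Diego ∩ Lila ∩ Uma ∩ Zubin: 08:00-09:30, 12:30-14:30.
The first common window of at least 30 minutes is 08:00-09:30, so the earliest start is 08:00.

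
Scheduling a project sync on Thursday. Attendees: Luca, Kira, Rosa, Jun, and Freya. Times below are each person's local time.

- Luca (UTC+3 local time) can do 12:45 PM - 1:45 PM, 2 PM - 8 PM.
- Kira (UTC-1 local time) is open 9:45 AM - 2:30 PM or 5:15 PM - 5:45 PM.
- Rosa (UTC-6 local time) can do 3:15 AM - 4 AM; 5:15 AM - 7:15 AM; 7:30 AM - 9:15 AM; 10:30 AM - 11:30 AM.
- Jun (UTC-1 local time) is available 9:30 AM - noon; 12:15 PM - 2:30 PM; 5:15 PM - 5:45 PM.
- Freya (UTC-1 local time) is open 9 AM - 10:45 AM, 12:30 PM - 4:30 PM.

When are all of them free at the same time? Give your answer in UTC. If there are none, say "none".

11:15-11:45, 13:30-15:15

Luca in UTC: 09:45-10:45, 11:00-17:00 (subtract 3h to convert from UTC+3).
Kira in UTC: 10:45-15:30, 18:15-18:45 (add 1h to convert from UTC-1).
Rosa in UTC: 09:15-10:00, 11:15-13:15, 13:30-15:15, 16:30-17:30 (add 6h to convert from UTC-6).
Jun in UTC: 10:30-13:00, 13:15-15:30, 18:15-18:45 (add 1h to convert from UTC-1).
Freya in UTC: 10:00-11:45, 13:30-17:30 (add 1h to convert from UTC-1).
Luca ∩ Kira: 11:00-15:30.
Luca ∩ Kira ∩ Rosa: 11:15-13:15, 13:30-15:15.
Luca ∩ Kira ∩ Rosa ∩ Jun: 11:15-13:00, 13:30-15:15.
Luca ∩ Kira ∩ Rosa ∩ Jun ∩ Freya: 11:15-11:45, 13:30-15:15.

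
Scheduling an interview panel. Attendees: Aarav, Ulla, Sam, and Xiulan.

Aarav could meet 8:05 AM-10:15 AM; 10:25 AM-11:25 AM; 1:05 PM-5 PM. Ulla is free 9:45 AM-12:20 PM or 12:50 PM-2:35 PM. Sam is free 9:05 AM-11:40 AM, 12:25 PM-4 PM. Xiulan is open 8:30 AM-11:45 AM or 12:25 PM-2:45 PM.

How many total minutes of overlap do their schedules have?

Aarav ∩ Ulla: 09:45-10:15, 10:25-11:25, 13:05-14:35.
Aarav ∩ Ulla ∩ Sam: 09:45-10:15, 10:25-11:25, 13:05-14:35.
Aarav ∩ Ulla ∩ Sam ∩ Xiulan: 09:45-10:15, 10:25-11:25, 13:05-14:35.
Summing the common windows: 30 + 60 + 90 = 180 minutes.

180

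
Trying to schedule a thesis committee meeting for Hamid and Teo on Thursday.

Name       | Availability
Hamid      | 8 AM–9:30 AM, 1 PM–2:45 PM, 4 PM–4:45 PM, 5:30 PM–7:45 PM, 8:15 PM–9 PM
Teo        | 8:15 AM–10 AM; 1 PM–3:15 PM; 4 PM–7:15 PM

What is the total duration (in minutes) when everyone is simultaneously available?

Hamid ∩ Teo: 08:15-09:30, 13:00-14:45, 16:00-16:45, 17:30-19:15.
Summing the common windows: 75 + 105 + 45 + 105 = 330 minutes.

330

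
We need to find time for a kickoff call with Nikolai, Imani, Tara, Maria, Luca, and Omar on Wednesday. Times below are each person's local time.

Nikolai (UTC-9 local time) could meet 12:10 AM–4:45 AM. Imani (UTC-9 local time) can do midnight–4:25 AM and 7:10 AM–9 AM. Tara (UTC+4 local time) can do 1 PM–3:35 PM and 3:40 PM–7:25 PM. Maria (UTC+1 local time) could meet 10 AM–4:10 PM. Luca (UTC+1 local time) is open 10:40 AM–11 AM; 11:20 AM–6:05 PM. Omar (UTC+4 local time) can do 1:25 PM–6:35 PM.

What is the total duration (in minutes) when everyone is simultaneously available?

200

Nikolai in UTC: 09:10-13:45 (add 9h to convert from UTC-9).
Imani in UTC: 09:00-13:25, 16:10-18:00 (add 9h to convert from UTC-9).
Tara in UTC: 09:00-11:35, 11:40-15:25 (subtract 4h to convert from UTC+4).
Maria in UTC: 09:00-15:10 (subtract 1h to convert from UTC+1).
Luca in UTC: 09:40-10:00, 10:20-17:05 (subtract 1h to convert from UTC+1).
Omar in UTC: 09:25-14:35 (subtract 4h to convert from UTC+4).
Nikolai ∩ Imani: 09:10-13:25.
Nikolai ∩ Imani ∩ Tara: 09:10-11:35, 11:40-13:25.
Nikolai ∩ Imani ∩ Tara ∩ Maria: 09:10-11:35, 11:40-13:25.
Nikolai ∩ Imani ∩ Tara ∩ Maria ∩ Luca: 09:40-10:00, 10:20-11:35, 11:40-13:25.
Nikolai ∩ Imani ∩ Tara ∩ Maria ∩ Luca ∩ Omar: 09:40-10:00, 10:20-11:35, 11:40-13:25.
Summing the common windows: 20 + 75 + 105 = 200 minutes.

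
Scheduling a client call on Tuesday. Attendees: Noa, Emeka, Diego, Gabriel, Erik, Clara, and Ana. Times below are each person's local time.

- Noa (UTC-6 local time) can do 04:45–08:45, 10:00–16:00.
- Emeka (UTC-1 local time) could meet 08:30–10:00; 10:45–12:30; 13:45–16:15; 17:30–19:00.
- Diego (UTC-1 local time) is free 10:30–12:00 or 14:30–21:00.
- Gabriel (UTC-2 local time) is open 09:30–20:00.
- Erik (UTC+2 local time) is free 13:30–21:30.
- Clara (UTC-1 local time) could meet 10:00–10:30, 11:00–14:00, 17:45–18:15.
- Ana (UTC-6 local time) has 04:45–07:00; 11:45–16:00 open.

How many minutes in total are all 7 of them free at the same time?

90

Noa in UTC: 10:45-14:45, 16:00-22:00 (add 6h to convert from UTC-6).
Emeka in UTC: 09:30-11:00, 11:45-13:30, 14:45-17:15, 18:30-20:00 (add 1h to convert from UTC-1).
Diego in UTC: 11:30-13:00, 15:30-22:00 (add 1h to convert from UTC-1).
Gabriel in UTC: 11:30-22:00 (add 2h to convert from UTC-2).
Erik in UTC: 11:30-19:30 (subtract 2h to convert from UTC+2).
Clara in UTC: 11:00-11:30, 12:00-15:00, 18:45-19:15 (add 1h to convert from UTC-1).
Ana in UTC: 10:45-13:00, 17:45-22:00 (add 6h to convert from UTC-6).
Noa ∩ Emeka: 10:45-11:00, 11:45-13:30, 16:00-17:15, 18:30-20:00.
Noa ∩ Emeka ∩ Diego: 11:45-13:00, 16:00-17:15, 18:30-20:00.
Noa ∩ Emeka ∩ Diego ∩ Gabriel: 11:45-13:00, 16:00-17:15, 18:30-20:00.
Noa ∩ Emeka ∩ Diego ∩ Gabriel ∩ Erik: 11:45-13:00, 16:00-17:15, 18:30-19:30.
Noa ∩ Emeka ∩ Diego ∩ Gabriel ∩ Erik ∩ Clara: 12:00-13:00, 18:45-19:15.
Noa ∩ Emeka ∩ Diego ∩ Gabriel ∩ Erik ∩ Clara ∩ Ana: 12:00-13:00, 18:45-19:15.
Those are the intersection windows.
Summing the common windows: 60 + 30 = 90 minutes.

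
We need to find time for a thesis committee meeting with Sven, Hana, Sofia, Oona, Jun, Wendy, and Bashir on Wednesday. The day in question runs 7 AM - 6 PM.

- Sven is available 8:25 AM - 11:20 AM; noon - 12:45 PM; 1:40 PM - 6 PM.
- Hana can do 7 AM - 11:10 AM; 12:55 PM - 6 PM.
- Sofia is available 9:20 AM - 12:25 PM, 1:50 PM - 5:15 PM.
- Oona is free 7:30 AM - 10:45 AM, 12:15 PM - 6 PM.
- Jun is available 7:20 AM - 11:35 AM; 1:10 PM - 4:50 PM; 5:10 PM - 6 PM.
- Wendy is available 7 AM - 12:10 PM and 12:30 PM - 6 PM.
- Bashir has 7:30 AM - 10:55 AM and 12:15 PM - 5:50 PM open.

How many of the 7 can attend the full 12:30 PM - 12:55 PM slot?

3

Oona, Wendy, and Bashir can make the full 12:30-12:55 slot — that's 3.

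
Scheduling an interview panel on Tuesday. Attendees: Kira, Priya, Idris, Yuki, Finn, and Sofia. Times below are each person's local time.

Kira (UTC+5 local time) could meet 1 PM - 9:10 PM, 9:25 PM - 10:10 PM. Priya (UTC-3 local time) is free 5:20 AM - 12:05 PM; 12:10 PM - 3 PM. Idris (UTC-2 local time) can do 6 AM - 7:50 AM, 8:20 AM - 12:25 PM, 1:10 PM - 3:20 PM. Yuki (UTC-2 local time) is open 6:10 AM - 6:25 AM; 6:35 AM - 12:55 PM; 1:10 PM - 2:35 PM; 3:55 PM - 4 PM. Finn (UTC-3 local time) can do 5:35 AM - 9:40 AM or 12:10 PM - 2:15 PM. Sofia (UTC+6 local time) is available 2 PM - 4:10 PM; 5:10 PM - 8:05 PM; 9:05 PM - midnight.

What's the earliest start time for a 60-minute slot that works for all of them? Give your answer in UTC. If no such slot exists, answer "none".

08:35

Kira in UTC: 08:00-16:10, 16:25-17:10 (subtract 5h to convert from UTC+5).
Priya in UTC: 08:20-15:05, 15:10-18:00 (add 3h to convert from UTC-3).
Idris in UTC: 08:00-09:50, 10:20-14:25, 15:10-17:20 (add 2h to convert from UTC-2).
Yuki in UTC: 08:10-08:25, 08:35-14:55, 15:10-16:35, 17:55-18:00 (add 2h to convert from UTC-2).
Finn in UTC: 08:35-12:40, 15:10-17:15 (add 3h to convert from UTC-3).
Sofia in UTC: 08:00-10:10, 11:10-14:05, 15:05-18:00 (subtract 6h to convert from UTC+6).
Kira ∩ Priya: 08:20-15:05, 15:10-16:10, 16:25-17:10.
Kira ∩ Priya ∩ Idris: 08:20-09:50, 10:20-14:25, 15:10-16:10, 16:25-17:10.
Kira ∩ Priya ∩ Idris ∩ Yuki: 08:20-08:25, 08:35-09:50, 10:20-14:25, 15:10-16:10, 16:25-16:35.
Kira ∩ Priya ∩ Idris ∩ Yuki ∩ Finn: 08:35-09:50, 10:20-12:40, 15:10-16:10, 16:25-16:35.
Kira ∩ Priya ∩ Idris ∩ Yuki ∩ Finn ∩ Sofia: 08:35-09:50, 11:10-12:40, 15:10-16:10, 16:25-16:35.
So the common availability across everyone is 08:35-09:50, 11:10-12:40, 15:10-16:10, 16:25-16:35.
The first common window of at least 60 minutes is 08:35-09:50, so the earliest start is 08:35.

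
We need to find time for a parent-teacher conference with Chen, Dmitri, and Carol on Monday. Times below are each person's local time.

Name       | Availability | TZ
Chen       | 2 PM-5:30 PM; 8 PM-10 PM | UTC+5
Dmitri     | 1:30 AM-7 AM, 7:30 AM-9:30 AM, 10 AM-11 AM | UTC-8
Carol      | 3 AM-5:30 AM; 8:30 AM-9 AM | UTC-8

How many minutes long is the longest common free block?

90

Chen in UTC: 09:00-12:30, 15:00-17:00 (subtract 5h to convert from UTC+5).
Dmitri in UTC: 09:30-15:00, 15:30-17:30, 18:00-19:00 (add 8h to convert from UTC-8).
Carol in UTC: 11:00-13:30, 16:30-17:00 (add 8h to convert from UTC-8).
Chen ∩ Dmitri: 09:30-12:30, 15:30-17:00.
Chen ∩ Dmitri ∩ Carol: 11:00-12:30, 16:30-17:00.
The longest is 11:00-12:30 at 90 minutes.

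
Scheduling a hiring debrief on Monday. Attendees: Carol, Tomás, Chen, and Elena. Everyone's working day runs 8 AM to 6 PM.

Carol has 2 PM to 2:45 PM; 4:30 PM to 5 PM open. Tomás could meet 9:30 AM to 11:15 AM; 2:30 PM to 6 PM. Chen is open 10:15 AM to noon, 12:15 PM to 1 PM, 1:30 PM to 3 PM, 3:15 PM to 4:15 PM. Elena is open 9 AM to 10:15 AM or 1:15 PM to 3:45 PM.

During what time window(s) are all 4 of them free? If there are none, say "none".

14:30-14:45

Carol ∩ Tomás: 14:30-14:45, 16:30-17:00.
Carol ∩ Tomás ∩ Chen: 14:30-14:45.
Carol ∩ Tomás ∩ Chen ∩ Elena: 14:30-14:45.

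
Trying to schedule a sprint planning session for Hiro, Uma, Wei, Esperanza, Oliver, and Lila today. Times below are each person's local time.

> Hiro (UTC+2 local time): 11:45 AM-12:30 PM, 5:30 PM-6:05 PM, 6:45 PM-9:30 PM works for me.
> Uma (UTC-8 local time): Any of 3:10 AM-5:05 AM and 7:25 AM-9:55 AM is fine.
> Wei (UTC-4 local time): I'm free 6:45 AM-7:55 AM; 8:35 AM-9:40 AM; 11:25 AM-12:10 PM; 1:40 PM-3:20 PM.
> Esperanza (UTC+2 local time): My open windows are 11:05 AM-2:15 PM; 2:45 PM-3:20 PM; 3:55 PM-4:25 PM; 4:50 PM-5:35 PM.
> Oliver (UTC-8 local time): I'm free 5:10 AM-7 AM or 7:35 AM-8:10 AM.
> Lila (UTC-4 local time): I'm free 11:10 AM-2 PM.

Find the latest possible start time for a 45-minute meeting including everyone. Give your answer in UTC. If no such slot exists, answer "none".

Hiro in UTC: 09:45-10:30, 15:30-16:05, 16:45-19:30 (subtract 2h to convert from UTC+2).
Uma in UTC: 11:10-13:05, 15:25-17:55 (add 8h to convert from UTC-8).
Wei in UTC: 10:45-11:55, 12:35-13:40, 15:25-16:10, 17:40-19:20 (add 4h to convert from UTC-4).
Esperanza in UTC: 09:05-12:15, 12:45-13:20, 13:55-14:25, 14:50-15:35 (subtract 2h to convert from UTC+2).
Oliver in UTC: 13:10-15:00, 15:35-16:10 (add 8h to convert from UTC-8).
Lila in UTC: 15:10-18:00 (add 4h to convert from UTC-4).
Hiro ∩ Uma: 15:30-16:05, 16:45-17:55.
Hiro ∩ Uma ∩ Wei: 15:30-16:05, 17:40-17:55.
Hiro ∩ Uma ∩ Wei ∩ Esperanza: 15:30-15:35.
Hiro ∩ Uma ∩ Wei ∩ Esperanza ∩ Oliver: ∅.
Hiro ∩ Uma ∩ Wei ∩ Esperanza ∩ Oliver ∩ Lila: ∅.
There is no time when everyone is free.
No common window is at least 45 minutes long.

none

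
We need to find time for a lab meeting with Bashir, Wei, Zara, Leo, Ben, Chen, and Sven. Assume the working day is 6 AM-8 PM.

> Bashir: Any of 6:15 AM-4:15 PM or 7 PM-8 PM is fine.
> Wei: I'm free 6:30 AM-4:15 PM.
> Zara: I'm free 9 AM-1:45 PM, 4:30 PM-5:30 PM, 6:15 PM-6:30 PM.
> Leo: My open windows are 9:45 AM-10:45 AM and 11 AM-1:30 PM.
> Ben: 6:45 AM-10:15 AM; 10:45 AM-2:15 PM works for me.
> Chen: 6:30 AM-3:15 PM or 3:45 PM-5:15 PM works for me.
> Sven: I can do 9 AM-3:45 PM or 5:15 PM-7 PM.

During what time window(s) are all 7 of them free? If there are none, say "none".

09:45-10:15, 11:00-13:30

Bashir ∩ Wei: 06:30-16:15.
Bashir ∩ Wei ∩ Zara: 09:00-13:45.
Bashir ∩ Wei ∩ Zara ∩ Leo: 09:45-10:45, 11:00-13:30.
Bashir ∩ Wei ∩ Zara ∩ Leo ∩ Ben: 09:45-10:15, 11:00-13:30.
Bashir ∩ Wei ∩ Zara ∩ Leo ∩ Ben ∩ Chen: 09:45-10:15, 11:00-13:30.
Bashir ∩ Wei ∩ Zara ∩ Leo ∩ Ben ∩ Chen ∩ Sven: 09:45-10:15, 11:00-13:30.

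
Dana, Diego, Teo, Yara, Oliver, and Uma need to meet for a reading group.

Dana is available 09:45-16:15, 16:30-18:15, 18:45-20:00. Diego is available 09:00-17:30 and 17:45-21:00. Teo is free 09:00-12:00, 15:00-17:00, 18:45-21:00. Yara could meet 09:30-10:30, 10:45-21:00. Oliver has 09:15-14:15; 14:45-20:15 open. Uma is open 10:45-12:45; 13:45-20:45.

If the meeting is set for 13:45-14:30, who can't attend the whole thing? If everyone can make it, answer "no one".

Oliver, Teo

Dana: free for 13:45-14:30. Diego: free for 13:45-14:30. Teo: not fully free for 13:45-14:30. Yara: free for 13:45-14:30. Oliver: not fully free for 13:45-14:30. Uma: free for 13:45-14:30.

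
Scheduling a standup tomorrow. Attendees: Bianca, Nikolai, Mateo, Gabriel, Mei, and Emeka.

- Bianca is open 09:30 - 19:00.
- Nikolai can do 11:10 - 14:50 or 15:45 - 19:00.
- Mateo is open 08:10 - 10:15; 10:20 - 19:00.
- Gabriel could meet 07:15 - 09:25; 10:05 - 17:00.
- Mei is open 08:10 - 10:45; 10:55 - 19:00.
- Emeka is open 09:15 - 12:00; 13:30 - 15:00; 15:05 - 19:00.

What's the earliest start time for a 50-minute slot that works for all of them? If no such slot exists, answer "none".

11:10

Bianca ∩ Nikolai: 11:10-14:50, 15:45-19:00.
Bianca ∩ Nikolai ∩ Mateo: 11:10-14:50, 15:45-19:00.
Bianca ∩ Nikolai ∩ Mateo ∩ Gabriel: 11:10-14:50, 15:45-17:00.
Bianca ∩ Nikolai ∩ Mateo ∩ Gabriel ∩ Mei: 11:10-14:50, 15:45-17:00.
Bianca ∩ Nikolai ∩ Mateo ∩ Gabriel ∩ Mei ∩ Emeka: 11:10-12:00, 13:30-14:50, 15:45-17:00.
The first common window of at least 50 minutes is 11:10-12:00, so the earliest start is 11:10.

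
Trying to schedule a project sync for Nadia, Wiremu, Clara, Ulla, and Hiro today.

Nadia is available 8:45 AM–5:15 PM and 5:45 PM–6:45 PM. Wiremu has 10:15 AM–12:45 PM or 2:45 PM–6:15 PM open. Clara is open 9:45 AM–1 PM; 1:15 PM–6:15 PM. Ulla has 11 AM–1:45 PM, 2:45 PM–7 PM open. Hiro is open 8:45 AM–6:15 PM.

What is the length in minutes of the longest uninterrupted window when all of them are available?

150

Nadia ∩ Wiremu: 10:15-12:45, 14:45-17:15, 17:45-18:15.
Nadia ∩ Wiremu ∩ Clara: 10:15-12:45, 14:45-17:15, 17:45-18:15.
Nadia ∩ Wiremu ∩ Clara ∩ Ulla: 11:00-12:45, 14:45-17:15, 17:45-18:15.
Nadia ∩ Wiremu ∩ Clara ∩ Ulla ∩ Hiro: 11:00-12:45, 14:45-17:15, 17:45-18:15.
So the common availability across everyone is 11:00-12:45, 14:45-17:15, 17:45-18:15.
The longest is 14:45-17:15 at 150 minutes.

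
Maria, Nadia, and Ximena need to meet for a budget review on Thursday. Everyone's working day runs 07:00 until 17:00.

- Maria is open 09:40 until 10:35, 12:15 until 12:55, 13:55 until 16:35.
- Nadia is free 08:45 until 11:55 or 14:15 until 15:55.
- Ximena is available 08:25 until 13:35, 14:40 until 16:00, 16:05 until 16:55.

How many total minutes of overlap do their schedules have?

Maria ∩ Nadia: 09:40-10:35, 14:15-15:55.
Maria ∩ Nadia ∩ Ximena: 09:40-10:35, 14:40-15:55.
Summing the common windows: 55 + 75 = 130 minutes.

130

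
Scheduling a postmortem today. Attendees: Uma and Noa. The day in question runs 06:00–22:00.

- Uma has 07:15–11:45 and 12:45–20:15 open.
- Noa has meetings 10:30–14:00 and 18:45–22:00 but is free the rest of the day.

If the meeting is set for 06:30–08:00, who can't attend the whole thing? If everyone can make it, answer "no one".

Uma

Uma free: 07:15-11:45, 12:45-20:15.
Noa free: 06:00-10:30, 14:00-18:45 (invert busy blocks within the working day).
Uma: not fully free for 06:30-08:00. Noa: free for 06:30-08:00.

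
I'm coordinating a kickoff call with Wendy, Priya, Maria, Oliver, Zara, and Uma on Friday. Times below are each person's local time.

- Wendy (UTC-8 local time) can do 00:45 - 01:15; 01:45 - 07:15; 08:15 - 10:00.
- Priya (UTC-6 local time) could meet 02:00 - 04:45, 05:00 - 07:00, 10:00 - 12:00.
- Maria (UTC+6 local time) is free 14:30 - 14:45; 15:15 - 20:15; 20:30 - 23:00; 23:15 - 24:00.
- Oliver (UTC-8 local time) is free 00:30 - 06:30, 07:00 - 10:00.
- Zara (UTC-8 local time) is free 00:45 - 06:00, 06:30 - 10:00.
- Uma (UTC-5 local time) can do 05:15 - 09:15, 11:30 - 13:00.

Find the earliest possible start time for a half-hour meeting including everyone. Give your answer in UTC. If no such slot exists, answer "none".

Wendy in UTC: 08:45-09:15, 09:45-15:15, 16:15-18:00 (add 8h to convert from UTC-8).
Priya in UTC: 08:00-10:45, 11:00-13:00, 16:00-18:00 (add 6h to convert from UTC-6).
Maria in UTC: 08:30-08:45, 09:15-14:15, 14:30-17:00, 17:15-18:00 (subtract 6h to convert from UTC+6).
Oliver in UTC: 08:30-14:30, 15:00-18:00 (add 8h to convert from UTC-8).
Zara in UTC: 08:45-14:00, 14:30-18:00 (add 8h to convert from UTC-8).
Uma in UTC: 10:15-14:15, 16:30-18:00 (add 5h to convert from UTC-5).
Wendy ∩ Priya: 08:45-09:15, 09:45-10:45, 11:00-13:00, 16:15-18:00.
Wendy ∩ Priya ∩ Maria: 09:45-10:45, 11:00-13:00, 16:15-17:00, 17:15-18:00.
Wendy ∩ Priya ∩ Maria ∩ Oliver: 09:45-10:45, 11:00-13:00, 16:15-17:00, 17:15-18:00.
Wendy ∩ Priya ∩ Maria ∩ Oliver ∩ Zara: 09:45-10:45, 11:00-13:00, 16:15-17:00, 17:15-18:00.
Wendy ∩ Priya ∩ Maria ∩ Oliver ∩ Zara ∩ Uma: 10:15-10:45, 11:00-13:00, 16:30-17:00, 17:15-18:00.
The first common window of at least 30 minutes is 10:15-10:45, so the earliest start is 10:15.

10:15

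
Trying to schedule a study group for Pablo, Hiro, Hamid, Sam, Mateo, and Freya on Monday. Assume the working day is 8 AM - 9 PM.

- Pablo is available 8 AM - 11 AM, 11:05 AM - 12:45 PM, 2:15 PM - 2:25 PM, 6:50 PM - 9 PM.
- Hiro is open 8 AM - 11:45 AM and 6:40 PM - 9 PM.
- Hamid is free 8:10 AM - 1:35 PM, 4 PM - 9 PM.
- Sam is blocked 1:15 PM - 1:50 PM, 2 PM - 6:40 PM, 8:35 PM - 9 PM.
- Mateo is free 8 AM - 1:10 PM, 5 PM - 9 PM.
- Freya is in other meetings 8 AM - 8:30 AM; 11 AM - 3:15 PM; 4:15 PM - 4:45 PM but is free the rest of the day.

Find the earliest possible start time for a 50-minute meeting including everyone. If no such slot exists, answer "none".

08:30

Pablo free: 08:00-11:00, 11:05-12:45, 14:15-14:25, 18:50-21:00.
Hiro free: 08:00-11:45, 18:40-21:00.
Hamid free: 08:10-13:35, 16:00-21:00.
Sam free: 08:00-13:15, 13:50-14:00, 18:40-20:35 (invert busy blocks within the working day).
Mateo free: 08:00-13:10, 17:00-21:00.
Freya free: 08:30-11:00, 15:15-16:15, 16:45-21:00 (invert busy blocks within the working day).
Pablo ∩ Hiro: 08:00-11:00, 11:05-11:45, 18:50-21:00.
Pablo ∩ Hiro ∩ Hamid: 08:10-11:00, 11:05-11:45, 18:50-21:00.
Pablo ∩ Hiro ∩ Hamid ∩ Sam: 08:10-11:00, 11:05-11:45, 18:50-20:35.
Pablo ∩ Hiro ∩ Hamid ∩ Sam ∩ Mateo: 08:10-11:00, 11:05-11:45, 18:50-20:35.
Pablo ∩ Hiro ∩ Hamid ∩ Sam ∩ Mateo ∩ Freya: 08:30-11:00, 18:50-20:35.
So the common availability across everyone is 08:30-11:00, 18:50-20:35.
The first common window of at least 50 minutes is 08:30-11:00, so the earliest start is 08:30.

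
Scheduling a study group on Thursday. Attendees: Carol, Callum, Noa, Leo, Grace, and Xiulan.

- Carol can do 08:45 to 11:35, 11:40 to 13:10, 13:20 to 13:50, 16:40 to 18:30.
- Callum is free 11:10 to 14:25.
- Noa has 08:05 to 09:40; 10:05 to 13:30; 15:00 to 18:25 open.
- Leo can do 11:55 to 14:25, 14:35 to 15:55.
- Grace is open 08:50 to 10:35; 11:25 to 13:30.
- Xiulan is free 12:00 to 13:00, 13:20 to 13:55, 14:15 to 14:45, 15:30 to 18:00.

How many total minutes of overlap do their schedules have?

70

Carol ∩ Callum: 11:10-11:35, 11:40-13:10, 13:20-13:50.
Carol ∩ Callum ∩ Noa: 11:10-11:35, 11:40-13:10, 13:20-13:30.
Carol ∩ Callum ∩ Noa ∩ Leo: 11:55-13:10, 13:20-13:30.
Carol ∩ Callum ∩ Noa ∩ Leo ∩ Grace: 11:55-13:10, 13:20-13:30.
Carol ∩ Callum ∩ Noa ∩ Leo ∩ Grace ∩ Xiulan: 12:00-13:00, 13:20-13:30.
Summing the common windows: 60 + 10 = 70 minutes.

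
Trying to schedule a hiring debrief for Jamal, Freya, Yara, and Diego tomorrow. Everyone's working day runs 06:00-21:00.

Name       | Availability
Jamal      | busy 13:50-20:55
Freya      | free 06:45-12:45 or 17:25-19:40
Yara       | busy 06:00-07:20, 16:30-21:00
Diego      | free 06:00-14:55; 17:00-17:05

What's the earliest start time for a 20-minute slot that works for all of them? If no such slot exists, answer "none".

Jamal free: 06:00-13:50, 20:55-21:00 (invert busy blocks within the working day).
Freya free: 06:45-12:45, 17:25-19:40.
Yara free: 07:20-16:30 (invert busy blocks within the working day).
Diego free: 06:00-14:55, 17:00-17:05.
Jamal ∩ Freya: 06:45-12:45.
Jamal ∩ Freya ∩ Yara: 07:20-12:45.
Jamal ∩ Freya ∩ Yara ∩ Diego: 07:20-12:45.
The first common window of at least 20 minutes is 07:20-12:45, so the earliest start is 07:20.

07:20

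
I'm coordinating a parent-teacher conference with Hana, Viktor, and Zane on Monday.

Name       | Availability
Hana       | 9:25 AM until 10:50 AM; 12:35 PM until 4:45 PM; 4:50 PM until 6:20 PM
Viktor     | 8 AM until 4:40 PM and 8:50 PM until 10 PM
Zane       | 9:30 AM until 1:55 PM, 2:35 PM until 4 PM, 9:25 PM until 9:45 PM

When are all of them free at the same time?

09:30-10:50, 12:35-13:55, 14:35-16:00

Hana ∩ Viktor: 09:25-10:50, 12:35-16:40.
Hana ∩ Viktor ∩ Zane: 09:30-10:50, 12:35-13:55, 14:35-16:00.
So the common availability across everyone is 09:30-10:50, 12:35-13:55, 14:35-16:00.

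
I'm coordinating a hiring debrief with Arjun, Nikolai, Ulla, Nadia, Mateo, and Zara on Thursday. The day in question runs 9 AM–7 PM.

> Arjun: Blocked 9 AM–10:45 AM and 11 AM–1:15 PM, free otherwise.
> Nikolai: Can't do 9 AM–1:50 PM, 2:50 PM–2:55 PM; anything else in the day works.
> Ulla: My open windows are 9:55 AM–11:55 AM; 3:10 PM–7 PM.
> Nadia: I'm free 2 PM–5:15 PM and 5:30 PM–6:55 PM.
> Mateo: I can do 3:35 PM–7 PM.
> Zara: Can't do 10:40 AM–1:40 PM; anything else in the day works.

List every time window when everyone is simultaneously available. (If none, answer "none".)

Arjun free: 10:45-11:00, 13:15-19:00 (invert busy blocks within the working day).
Nikolai free: 13:50-14:50, 14:55-19:00 (invert busy blocks within the working day).
Ulla free: 09:55-11:55, 15:10-19:00.
Nadia free: 14:00-17:15, 17:30-18:55.
Mateo free: 15:35-19:00.
Zara free: 09:00-10:40, 13:40-19:00 (invert busy blocks within the working day).
Arjun ∩ Nikolai: 13:50-14:50, 14:55-19:00.
Arjun ∩ Nikolai ∩ Ulla: 15:10-19:00.
Arjun ∩ Nikolai ∩ Ulla ∩ Nadia: 15:10-17:15, 17:30-18:55.
Arjun ∩ Nikolai ∩ Ulla ∩ Nadia ∩ Mateo: 15:35-17:15, 17:30-18:55.
Arjun ∩ Nikolai ∩ Ulla ∩ Nadia ∩ Mateo ∩ Zara: 15:35-17:15, 17:30-18:55.

15:35-17:15, 17:30-18:55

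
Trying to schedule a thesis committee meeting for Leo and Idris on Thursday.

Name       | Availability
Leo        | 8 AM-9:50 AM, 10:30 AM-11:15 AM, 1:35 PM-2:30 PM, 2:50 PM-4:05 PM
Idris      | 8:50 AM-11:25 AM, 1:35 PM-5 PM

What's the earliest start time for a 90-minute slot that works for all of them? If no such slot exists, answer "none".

Leo ∩ Idris: 08:50-09:50, 10:30-11:15, 13:35-14:30, 14:50-16:05.
No common window is at least 90 minutes long.

none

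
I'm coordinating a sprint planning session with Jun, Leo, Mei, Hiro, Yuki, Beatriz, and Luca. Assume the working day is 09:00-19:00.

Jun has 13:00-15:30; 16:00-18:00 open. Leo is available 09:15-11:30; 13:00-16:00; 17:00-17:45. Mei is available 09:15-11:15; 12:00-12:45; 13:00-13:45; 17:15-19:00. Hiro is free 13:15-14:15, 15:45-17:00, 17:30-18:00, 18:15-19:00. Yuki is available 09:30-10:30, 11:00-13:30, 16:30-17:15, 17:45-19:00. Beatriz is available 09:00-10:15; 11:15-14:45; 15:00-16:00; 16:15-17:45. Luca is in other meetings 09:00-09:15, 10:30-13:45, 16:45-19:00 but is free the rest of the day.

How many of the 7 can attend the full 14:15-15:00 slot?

3

Jun free: 13:00-15:30, 16:00-18:00.
Leo free: 09:15-11:30, 13:00-16:00, 17:00-17:45.
Mei free: 09:15-11:15, 12:00-12:45, 13:00-13:45, 17:15-19:00.
Hiro free: 13:15-14:15, 15:45-17:00, 17:30-18:00, 18:15-19:00.
Yuki free: 09:30-10:30, 11:00-13:30, 16:30-17:15, 17:45-19:00.
Beatriz free: 09:00-10:15, 11:15-14:45, 15:00-16:00, 16:15-17:45.
Luca free: 09:15-10:30, 13:45-16:45 (invert busy blocks within the working day).
Jun, Leo, and Luca can make the full 14:15-15:00 slot — that's 3.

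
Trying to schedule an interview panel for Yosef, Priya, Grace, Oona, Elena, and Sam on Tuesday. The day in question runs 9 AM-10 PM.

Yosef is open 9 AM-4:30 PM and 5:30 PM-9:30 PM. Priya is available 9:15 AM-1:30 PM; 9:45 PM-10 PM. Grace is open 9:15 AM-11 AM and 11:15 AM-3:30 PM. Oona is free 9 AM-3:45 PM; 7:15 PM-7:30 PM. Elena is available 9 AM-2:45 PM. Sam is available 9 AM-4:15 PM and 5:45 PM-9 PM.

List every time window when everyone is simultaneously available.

Yosef ∩ Priya: 09:15-13:30.
Yosef ∩ Priya ∩ Grace: 09:15-11:00, 11:15-13:30.
Yosef ∩ Priya ∩ Grace ∩ Oona: 09:15-11:00, 11:15-13:30.
Yosef ∩ Priya ∩ Grace ∩ Oona ∩ Elena: 09:15-11:00, 11:15-13:30.
Yosef ∩ Priya ∩ Grace ∩ Oona ∩ Elena ∩ Sam: 09:15-11:00, 11:15-13:30.

09:15-11:00, 11:15-13:30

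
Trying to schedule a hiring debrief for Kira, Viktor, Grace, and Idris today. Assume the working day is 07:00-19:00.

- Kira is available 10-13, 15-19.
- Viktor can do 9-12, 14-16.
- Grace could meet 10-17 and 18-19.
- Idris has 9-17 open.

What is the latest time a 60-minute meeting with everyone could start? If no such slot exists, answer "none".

15:00

Kira ∩ Viktor: 10:00-12:00, 15:00-16:00.
Kira ∩ Viktor ∩ Grace: 10:00-12:00, 15:00-16:00.
Kira ∩ Viktor ∩ Grace ∩ Idris: 10:00-12:00, 15:00-16:00.
So the common availability across everyone is 10:00-12:00, 15:00-16:00.
The last common window of at least 60 minutes is 15:00-16:00; a 60-minute meeting can start as late as 15:00 and still end by 16:00.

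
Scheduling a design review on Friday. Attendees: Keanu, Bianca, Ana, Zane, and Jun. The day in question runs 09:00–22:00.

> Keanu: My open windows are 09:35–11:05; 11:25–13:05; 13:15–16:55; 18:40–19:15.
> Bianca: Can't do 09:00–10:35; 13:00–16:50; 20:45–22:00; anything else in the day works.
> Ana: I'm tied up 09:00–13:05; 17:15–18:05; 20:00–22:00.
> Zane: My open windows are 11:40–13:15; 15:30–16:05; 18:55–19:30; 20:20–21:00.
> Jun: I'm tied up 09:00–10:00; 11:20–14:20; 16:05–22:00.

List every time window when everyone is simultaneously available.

Keanu free: 09:35-11:05, 11:25-13:05, 13:15-16:55, 18:40-19:15.
Bianca free: 10:35-13:00, 16:50-20:45 (invert busy blocks within the working day).
Ana free: 13:05-17:15, 18:05-20:00 (invert busy blocks within the working day).
Zane free: 11:40-13:15, 15:30-16:05, 18:55-19:30, 20:20-21:00.
Jun free: 10:00-11:20, 14:20-16:05 (invert busy blocks within the working day).
Keanu ∩ Bianca: 10:35-11:05, 11:25-13:00, 16:50-16:55, 18:40-19:15.
Keanu ∩ Bianca ∩ Ana: 16:50-16:55, 18:40-19:15.
Keanu ∩ Bianca ∩ Ana ∩ Zane: 18:55-19:15.
Keanu ∩ Bianca ∩ Ana ∩ Zane ∩ Jun: ∅.
There is no time when everyone is free.

none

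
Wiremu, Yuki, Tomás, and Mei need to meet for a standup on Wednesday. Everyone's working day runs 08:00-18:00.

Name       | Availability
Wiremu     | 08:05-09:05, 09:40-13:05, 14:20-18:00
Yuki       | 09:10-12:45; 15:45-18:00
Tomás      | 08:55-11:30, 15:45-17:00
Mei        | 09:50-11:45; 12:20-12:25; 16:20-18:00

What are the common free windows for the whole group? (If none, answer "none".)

09:50-11:30, 16:20-17:00

Wiremu ∩ Yuki: 09:40-12:45, 15:45-18:00.
Wiremu ∩ Yuki ∩ Tomás: 09:40-11:30, 15:45-17:00.
Wiremu ∩ Yuki ∩ Tomás ∩ Mei: 09:50-11:30, 16:20-17:00.
So the common availability across everyone is 09:50-11:30, 16:20-17:00.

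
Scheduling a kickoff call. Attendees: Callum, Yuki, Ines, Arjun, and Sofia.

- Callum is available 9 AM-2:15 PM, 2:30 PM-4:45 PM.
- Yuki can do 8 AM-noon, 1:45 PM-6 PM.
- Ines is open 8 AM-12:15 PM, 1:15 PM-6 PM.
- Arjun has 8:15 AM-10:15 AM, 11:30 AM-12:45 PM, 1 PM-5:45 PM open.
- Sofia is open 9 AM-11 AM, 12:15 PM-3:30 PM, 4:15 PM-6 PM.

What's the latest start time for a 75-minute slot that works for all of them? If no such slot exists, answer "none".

Callum ∩ Yuki: 09:00-12:00, 13:45-14:15, 14:30-16:45.
Callum ∩ Yuki ∩ Ines: 09:00-12:00, 13:45-14:15, 14:30-16:45.
Callum ∩ Yuki ∩ Ines ∩ Arjun: 09:00-10:15, 11:30-12:00, 13:45-14:15, 14:30-16:45.
Callum ∩ Yuki ∩ Ines ∩ Arjun ∩ Sofia: 09:00-10:15, 13:45-14:15, 14:30-15:30, 16:15-16:45.
Those are the intersection windows.
The last common window of at least 75 minutes is 09:00-10:15; a 75-minute meeting can start as late as 09:00 and still end by 10:15.

09:00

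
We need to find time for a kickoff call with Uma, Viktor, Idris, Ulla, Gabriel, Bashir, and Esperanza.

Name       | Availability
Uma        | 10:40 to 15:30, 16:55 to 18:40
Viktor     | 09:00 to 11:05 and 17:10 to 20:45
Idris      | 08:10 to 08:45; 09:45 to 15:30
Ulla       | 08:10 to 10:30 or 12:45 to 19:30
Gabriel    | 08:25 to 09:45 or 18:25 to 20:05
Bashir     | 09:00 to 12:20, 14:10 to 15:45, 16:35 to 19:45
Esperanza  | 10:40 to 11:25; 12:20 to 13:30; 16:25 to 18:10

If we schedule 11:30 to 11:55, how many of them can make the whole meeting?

3

Uma, Idris, and Bashir can make the full 11:30-11:55 slot — that's 3.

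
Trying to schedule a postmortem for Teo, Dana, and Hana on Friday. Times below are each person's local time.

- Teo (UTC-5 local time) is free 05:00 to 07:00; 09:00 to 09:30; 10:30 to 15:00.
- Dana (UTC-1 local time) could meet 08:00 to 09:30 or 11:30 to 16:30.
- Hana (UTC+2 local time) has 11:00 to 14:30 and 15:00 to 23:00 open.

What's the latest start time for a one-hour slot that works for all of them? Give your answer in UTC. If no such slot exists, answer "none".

16:30

Teo in UTC: 10:00-12:00, 14:00-14:30, 15:30-20:00 (add 5h to convert from UTC-5).
Dana in UTC: 09:00-10:30, 12:30-17:30 (add 1h to convert from UTC-1).
Hana in UTC: 09:00-12:30, 13:00-21:00 (subtract 2h to convert from UTC+2).
Teo ∩ Dana: 10:00-10:30, 14:00-14:30, 15:30-17:30.
Teo ∩ Dana ∩ Hana: 10:00-10:30, 14:00-14:30, 15:30-17:30.
So the common availability across everyone is 10:00-10:30, 14:00-14:30, 15:30-17:30.
The last common window of at least 60 minutes is 15:30-17:30; a 60-minute meeting can start as late as 16:30 and still end by 17:30.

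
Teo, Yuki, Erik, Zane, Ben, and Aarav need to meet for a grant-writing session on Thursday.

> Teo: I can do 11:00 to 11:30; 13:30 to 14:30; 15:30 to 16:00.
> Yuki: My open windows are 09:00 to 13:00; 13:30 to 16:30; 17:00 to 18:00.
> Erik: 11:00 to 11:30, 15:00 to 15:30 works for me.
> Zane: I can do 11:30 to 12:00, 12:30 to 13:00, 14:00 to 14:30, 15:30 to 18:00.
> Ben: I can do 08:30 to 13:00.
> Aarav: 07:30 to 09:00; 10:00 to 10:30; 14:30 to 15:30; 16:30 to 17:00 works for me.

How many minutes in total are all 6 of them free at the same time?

0

Teo ∩ Yuki: 11:00-11:30, 13:30-14:30, 15:30-16:00.
Teo ∩ Yuki ∩ Erik: 11:00-11:30.
Teo ∩ Yuki ∩ Erik ∩ Zane: ∅.
Teo ∩ Yuki ∩ Erik ∩ Zane ∩ Ben: ∅.
Teo ∩ Yuki ∩ Erik ∩ Zane ∩ Ben ∩ Aarav: ∅.
There is no time when everyone is free.
There is no common window, so the total is 0 minutes.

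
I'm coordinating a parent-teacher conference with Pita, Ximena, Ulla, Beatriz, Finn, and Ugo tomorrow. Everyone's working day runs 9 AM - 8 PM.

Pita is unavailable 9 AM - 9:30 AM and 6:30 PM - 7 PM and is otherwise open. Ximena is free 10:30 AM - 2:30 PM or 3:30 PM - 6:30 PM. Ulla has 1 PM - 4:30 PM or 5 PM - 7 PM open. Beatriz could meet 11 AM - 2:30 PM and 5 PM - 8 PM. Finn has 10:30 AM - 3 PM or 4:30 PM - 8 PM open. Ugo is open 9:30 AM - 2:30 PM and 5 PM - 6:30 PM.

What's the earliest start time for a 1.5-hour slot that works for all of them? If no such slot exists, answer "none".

13:00

Pita free: 09:30-18:30, 19:00-20:00 (invert busy blocks within the working day).
Ximena free: 10:30-14:30, 15:30-18:30.
Ulla free: 13:00-16:30, 17:00-19:00.
Beatriz free: 11:00-14:30, 17:00-20:00.
Finn free: 10:30-15:00, 16:30-20:00.
Ugo free: 09:30-14:30, 17:00-18:30.
Pita ∩ Ximena: 10:30-14:30, 15:30-18:30.
Pita ∩ Ximena ∩ Ulla: 13:00-14:30, 15:30-16:30, 17:00-18:30.
Pita ∩ Ximena ∩ Ulla ∩ Beatriz: 13:00-14:30, 17:00-18:30.
Pita ∩ Ximena ∩ Ulla ∩ Beatriz ∩ Finn: 13:00-14:30, 17:00-18:30.
Pita ∩ Ximena ∩ Ulla ∩ Beatriz ∩ Finn ∩ Ugo: 13:00-14:30, 17:00-18:30.
The first common window of at least 90 minutes is 13:00-14:30, so the earliest start is 13:00.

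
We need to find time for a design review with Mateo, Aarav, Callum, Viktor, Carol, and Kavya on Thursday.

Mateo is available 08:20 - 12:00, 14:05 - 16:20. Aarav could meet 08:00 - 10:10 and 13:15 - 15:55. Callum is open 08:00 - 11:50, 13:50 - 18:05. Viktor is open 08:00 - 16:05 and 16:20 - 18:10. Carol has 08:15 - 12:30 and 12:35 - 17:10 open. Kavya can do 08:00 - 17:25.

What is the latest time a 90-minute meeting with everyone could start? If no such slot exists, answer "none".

Mateo ∩ Aarav: 08:20-10:10, 14:05-15:55.
Mateo ∩ Aarav ∩ Callum: 08:20-10:10, 14:05-15:55.
Mateo ∩ Aarav ∩ Callum ∩ Viktor: 08:20-10:10, 14:05-15:55.
Mateo ∩ Aarav ∩ Callum ∩ Viktor ∩ Carol: 08:20-10:10, 14:05-15:55.
Mateo ∩ Aarav ∩ Callum ∩ Viktor ∩ Carol ∩ Kavya: 08:20-10:10, 14:05-15:55.
The last common window of at least 90 minutes is 14:05-15:55; a 90-minute meeting can start as late as 14:25 and still end by 15:55.

14:25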